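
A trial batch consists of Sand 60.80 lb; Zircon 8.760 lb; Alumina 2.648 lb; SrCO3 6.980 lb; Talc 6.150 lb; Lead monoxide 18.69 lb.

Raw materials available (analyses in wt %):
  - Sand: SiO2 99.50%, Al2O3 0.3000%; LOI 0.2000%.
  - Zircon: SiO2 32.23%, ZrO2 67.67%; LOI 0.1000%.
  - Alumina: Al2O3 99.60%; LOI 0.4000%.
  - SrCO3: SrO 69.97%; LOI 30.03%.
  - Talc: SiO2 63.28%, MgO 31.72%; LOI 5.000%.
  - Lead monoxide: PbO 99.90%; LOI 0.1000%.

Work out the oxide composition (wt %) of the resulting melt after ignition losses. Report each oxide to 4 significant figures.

All arithmetic runs at exact precision from start to finish; working values are printed, rounded to 4 significant figures, on the page; every reported value is rounded just once — the derived quantities (six oxide percentages, totals, ignition loss, net glass mass, yield) are rebuilt at full float precision using the weight values at 101.5 lb of glass exactly as shown in problem or answer.
What the batch supplies per oxide:
  SiO2: 60.80·0.9950 + 8.760·0.3223 + 6.150·0.6328 = 67.21 lb
  Al2O3: 60.80·0.003000 + 2.648·0.9960 = 2.820 lb
  ZrO2: 8.760·0.6767 = 5.928 lb
  SrO: 6.980·0.6997 = 4.884 lb
  PbO: 18.69·0.9990 = 18.67 lb
  MgO: 6.150·0.3172 = 1.951 lb
LOI: 60.80·0.002000 + 8.760·0.001000 + 2.648·0.004000 + 6.980·0.3003 + 6.150·0.05000 + 18.69·0.001000 = 2.563 lb
Net of LOI, the glass mass = 104.0 − 2.563 = 101.5 lb (= Σ oxide masses)
percent by weight: oxide/glass ×100

Glass mass = 101.5 lb (batch 104.0 − LOI 2.563).
Composition: SiO2 66.24%, Al2O3 2.779%, ZrO2 5.842%, SrO 4.813%, PbO 18.40%, MgO 1.923%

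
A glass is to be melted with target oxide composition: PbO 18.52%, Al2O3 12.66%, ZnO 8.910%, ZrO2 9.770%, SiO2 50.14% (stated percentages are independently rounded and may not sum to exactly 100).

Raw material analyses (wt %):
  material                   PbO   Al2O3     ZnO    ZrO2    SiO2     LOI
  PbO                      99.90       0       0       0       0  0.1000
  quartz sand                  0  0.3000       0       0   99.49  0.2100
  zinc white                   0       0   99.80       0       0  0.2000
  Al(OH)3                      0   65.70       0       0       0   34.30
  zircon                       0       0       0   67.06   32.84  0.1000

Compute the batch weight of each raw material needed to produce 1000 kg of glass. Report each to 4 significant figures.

Batch per 1000 kg glass:
  PbO: 185.4 kg
  quartz sand: 455.9 kg
  zinc white: 89.28 kg
  Al(OH)3: 190.6 kg
  zircon: 145.7 kg
Total batch = 1067 kg; LOI loss = 66.84 kg; yield = 93.73%

The whole derivation keeps full float precision through every step. In-progress results are shown with 4-significant-digit rounding when written out; every reported number is rounded a single time. The derived quantities are computed starting from the weights on 1000 kg of glass in exact precision (net glass mass, the totals, five oxide percentages, LOI, yield), exactly as shown in the question or the answer.
The oxide mass targets at 1000 kg glass:
  PbO: 18.52% × 1000 = 185.2 kg
  Al2O3: 12.66% × 1000 = 126.6 kg
  ZnO: 8.910% × 1000 = 89.10 kg
  ZrO2: 9.770% × 1000 = 97.70 kg
  SiO2: 50.14% × 1000 = 501.4 kg
A balance pass over the oxides, working from each reported weight, per the basis as stated (sum by sum, the targets are met once rounding is allowed for):
  PbO: 185.4·0.9990 = 185.2 kg (target 185.2 kg)
  Al2O3: 455.9·0.003000 + 190.6·0.6570 = 126.6 kg (target 126.6 kg)
  ZnO: 89.28·0.9980 = 89.10 kg (target 89.10 kg)
  ZrO2: 145.7·0.6706 = 97.71 kg (target 97.70 kg)
  SiO2: 455.9·0.9949 + 145.7·0.3284 = 501.4 kg (target 501.4 kg)
Consistency of the glass mass: the batch minus its LOI: 1000 kg (the Σ of target masses is 1000 kg; stated basis 1000 kg — differing by rounding only).
Batch total: Σ batch = 1067 kg; LOI removed, Σ of batch·LOI: 66.84 kg; glass ÷ batch gives a yield of 93.73%.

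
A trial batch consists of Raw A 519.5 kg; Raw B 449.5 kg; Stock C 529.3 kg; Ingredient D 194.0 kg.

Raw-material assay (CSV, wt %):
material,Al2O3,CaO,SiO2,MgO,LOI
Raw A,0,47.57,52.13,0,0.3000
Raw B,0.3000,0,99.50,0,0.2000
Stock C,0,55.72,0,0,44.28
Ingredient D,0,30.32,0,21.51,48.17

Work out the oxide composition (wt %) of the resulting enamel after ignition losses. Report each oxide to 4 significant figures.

The working math maintains exact precision in all steps. Mid-chain values are displayed, rounded to 4 significant digits, as written; a single rounding completes every reported value. The derived quantities (the totals, net glass mass, yield, ignition loss, the four compositions) are carried at full precision using the weight values on 1362 kg of glass, as set out in question or answer.
Delivered oxide masses:
  Al2O3: 449.5·0.003000 = 1.349 kg
  CaO: 519.5·0.4757 + 529.3·0.5572 + 194.0·0.3032 = 600.9 kg
  SiO2: 519.5·0.5213 + 449.5·0.9950 = 718.1 kg
  MgO: 194.0·0.2151 = 41.73 kg
LOI: 519.5·0.003000 + 449.5·0.002000 + 529.3·0.4428 + 194.0·0.4817 = 330.3 kg
Glass = total batch minus LOI = 1692 − 330.3 = 1362 kg (matching Σ of the oxides)
wt % = 100 × oxide mass / glass mass

Glass mass = 1362 kg (batch 1692 − LOI 330.3).
Composition: Al2O3 0.09901%, CaO 44.12%, SiO2 52.72%, MgO 3.064%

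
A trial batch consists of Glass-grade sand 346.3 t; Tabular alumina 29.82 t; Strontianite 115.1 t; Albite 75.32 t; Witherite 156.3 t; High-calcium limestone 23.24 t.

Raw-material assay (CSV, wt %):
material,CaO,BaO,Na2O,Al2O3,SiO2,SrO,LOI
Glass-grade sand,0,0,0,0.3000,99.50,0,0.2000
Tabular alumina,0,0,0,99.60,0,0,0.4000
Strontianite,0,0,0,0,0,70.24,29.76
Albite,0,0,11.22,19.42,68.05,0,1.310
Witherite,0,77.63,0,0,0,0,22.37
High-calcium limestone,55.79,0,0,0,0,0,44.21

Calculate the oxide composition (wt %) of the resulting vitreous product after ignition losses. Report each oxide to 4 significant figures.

All arithmetic maintains full precision at every stage; in-progress results are displayed, rounded to 4 significant figures, in the working; every reported result takes exactly one rounding — the derived quantities, including yield, the totals, glass mass, LOI, six oxide percentages, are carried from the batch weights at 664.8 t of glass at full float precision, exactly as shown in either problem or answer.
Oxide-by-oxide delivered mass:
  CaO: 23.24·0.5579 = 12.97 t
  BaO: 156.3·0.7763 = 121.3 t
  Na2O: 75.32·0.1122 = 8.451 t
  Al2O3: 346.3·0.003000 + 29.82·0.9960 + 75.32·0.1942 = 45.37 t
  SiO2: 346.3·0.9950 + 75.32·0.6805 = 395.8 t
  SrO: 115.1·0.7024 = 80.85 t
LOI: 346.3·0.002000 + 29.82·0.004000 + 115.1·0.2976 + 75.32·0.01310 + 156.3·0.2237 + 23.24·0.4421 = 81.29 t
Net of LOI, the glass mass = 746.1 − 81.29 = 664.8 t (matching Σ of the oxides)
oxide / glass × 100 gives the wt %

Glass mass = 664.8 t (batch 746.1 − LOI 81.29).
Composition: CaO 1.950%, BaO 18.25%, Na2O 1.271%, Al2O3 6.824%, SiO2 59.54%, SrO 12.16%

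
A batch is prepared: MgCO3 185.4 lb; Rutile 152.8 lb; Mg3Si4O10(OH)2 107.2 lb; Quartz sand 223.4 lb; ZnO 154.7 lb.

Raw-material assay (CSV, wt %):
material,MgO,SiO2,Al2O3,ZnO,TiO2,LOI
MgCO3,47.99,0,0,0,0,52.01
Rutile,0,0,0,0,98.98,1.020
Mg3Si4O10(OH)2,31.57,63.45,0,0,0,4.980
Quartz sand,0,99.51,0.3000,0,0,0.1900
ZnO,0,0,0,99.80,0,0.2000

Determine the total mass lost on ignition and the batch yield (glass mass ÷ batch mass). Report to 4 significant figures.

The whole derivation keeps full float precision at every stage — rounding to four significant digits extends to each mid-chain value as printed. Each reported value carries a single rounding. All derived quantities (the five compositions, the totals, LOI, yield, glass mass) are recomputed at exact precision using the weight values at 719.4 lb of glass as given in question or answer.
Each material's LOI contribution:
  MgCO3: 185.4 × 0.5201 = 96.43 lb
  Rutile: 152.8 × 0.01020 = 1.559 lb
  Mg3Si4O10(OH)2: 107.2 × 0.04980 = 5.339 lb
  Quartz sand: 223.4 × 0.001900 = 0.4245 lb
  ZnO: 154.7 × 0.002000 = 0.3094 lb
Total LOI = 104.1 lb
Glass = batch − LOI = 823.5 − 104.1 = 719.4 lb

LOI loss = 104.1 lb; glass = 719.4 lb; yield = 87.36%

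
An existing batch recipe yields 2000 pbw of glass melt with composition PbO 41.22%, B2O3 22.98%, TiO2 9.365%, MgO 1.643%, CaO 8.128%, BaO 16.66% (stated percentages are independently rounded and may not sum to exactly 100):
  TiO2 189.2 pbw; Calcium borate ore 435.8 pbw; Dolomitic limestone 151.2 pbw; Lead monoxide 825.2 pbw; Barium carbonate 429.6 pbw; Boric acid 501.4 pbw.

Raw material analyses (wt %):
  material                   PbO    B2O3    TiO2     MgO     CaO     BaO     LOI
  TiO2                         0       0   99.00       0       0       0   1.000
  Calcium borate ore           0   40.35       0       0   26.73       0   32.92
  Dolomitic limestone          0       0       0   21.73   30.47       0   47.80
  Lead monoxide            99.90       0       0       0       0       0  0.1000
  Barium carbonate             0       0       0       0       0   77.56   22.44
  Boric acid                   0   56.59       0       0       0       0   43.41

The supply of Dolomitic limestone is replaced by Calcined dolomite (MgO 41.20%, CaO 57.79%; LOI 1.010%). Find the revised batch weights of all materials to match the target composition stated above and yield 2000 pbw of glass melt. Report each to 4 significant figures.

Each numeric step holds full precision through the solve. In-progress results appear rounded to 4 significant digits at each printed step. Exactly one rounding lands on each reported value; all derived quantities (the six compositions, the totals, ignition loss, the yield, glass mass) are recomputed in exact precision from the weighed amounts per 2000 pbw of glass, exactly as shown in question or answer.
Per-oxide target masses for 2000 pbw glass melt:
  PbO: 41.22% × 2000 = 824.4 pbw
  B2O3: 22.98% × 2000 = 459.6 pbw
  TiO2: 9.365% × 2000 = 187.3 pbw
  MgO: 1.643% × 2000 = 32.86 pbw
  CaO: 8.128% × 2000 = 162.6 pbw
  BaO: 16.66% × 2000 = 333.2 pbw
Sums-versus-targets review per the reported batch figures, versus the basis set out (sums match the target masses exact up to rounding of places):
  PbO: 825.2·0.9990 = 824.4 pbw (target 824.4 pbw)
  B2O3: 435.7·0.4035 + 501.5·0.5659 = 459.6 pbw (target 459.6 pbw)
  TiO2: 189.2·0.9900 = 187.3 pbw (target 187.3 pbw)
  MgO: 79.76·0.4120 = 32.86 pbw (target 32.86 pbw)
  CaO: 435.7·0.2673 + 79.76·0.5779 = 162.6 pbw (target 162.6 pbw)
  BaO: 429.6·0.7756 = 333.2 pbw (target 333.2 pbw)
Auditing the glass mass value: the batch minus its LOI: 2000 pbw (summing oxide targets gives 2000 pbw; basis as stated: 2000 pbw — rounding explains the deltas).
Batch total: Σ batch = 2461 pbw; LOI loss = Σ batch·LOI = 461.1 pbw; glass ÷ batch gives a yield of 81.27%.

Revised batch per 2000 pbw glass melt:
  TiO2: 189.2 pbw
  Calcium borate ore: 435.7 pbw
  Calcined dolomite: 79.76 pbw
  Lead monoxide: 825.2 pbw
  Barium carbonate: 429.6 pbw
  Boric acid: 501.5 pbw
Total batch = 2461 pbw; LOI loss = 461.1 pbw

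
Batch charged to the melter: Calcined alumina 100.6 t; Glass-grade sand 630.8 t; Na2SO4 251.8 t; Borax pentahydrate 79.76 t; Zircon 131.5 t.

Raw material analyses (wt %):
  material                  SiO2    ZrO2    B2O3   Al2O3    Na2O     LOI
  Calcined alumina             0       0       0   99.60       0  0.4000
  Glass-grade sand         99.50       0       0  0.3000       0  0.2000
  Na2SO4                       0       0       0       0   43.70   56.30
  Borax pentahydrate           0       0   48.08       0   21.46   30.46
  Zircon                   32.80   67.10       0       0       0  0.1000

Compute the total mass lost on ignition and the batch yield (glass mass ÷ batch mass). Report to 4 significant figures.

LOI loss = 167.9 t; glass = 1027 t; yield = 85.95%

Every computation keeps exact precision end to end; intermediates are rounded to four significant figures wherever printed; exactly one rounding is applied to each reported value. All derived quantities are carried from the batch weights at 1027 t of glass in full precision (the yield, the totals, LOI, net glass mass, five oxide percentages), as written in the problem or answer text.
Ignition loss by material:
  Calcined alumina: 100.6 × 0.004000 = 0.4024 t
  Glass-grade sand: 630.8 × 0.002000 = 1.262 t
  Na2SO4: 251.8 × 0.5630 = 141.8 t
  Borax pentahydrate: 79.76 × 0.3046 = 24.29 t
  Zircon: 131.5 × 0.001000 = 0.1315 t
Total LOI = 167.9 t
Glass = batch − LOI = 1194 − 167.9 = 1027 t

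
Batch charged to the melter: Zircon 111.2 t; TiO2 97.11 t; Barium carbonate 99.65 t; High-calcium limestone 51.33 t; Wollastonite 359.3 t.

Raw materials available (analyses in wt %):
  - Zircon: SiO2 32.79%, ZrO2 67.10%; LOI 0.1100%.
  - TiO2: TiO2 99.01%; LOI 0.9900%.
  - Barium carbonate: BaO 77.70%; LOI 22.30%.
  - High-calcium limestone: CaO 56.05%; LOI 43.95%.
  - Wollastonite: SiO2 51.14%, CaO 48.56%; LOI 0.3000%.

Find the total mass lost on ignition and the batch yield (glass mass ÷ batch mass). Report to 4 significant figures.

LOI loss = 46.94 t; glass = 671.6 t; yield = 93.47%

All internal work carries full float precision in every operation. The intermediate values are displayed with 4-significant-figure rounding on the page; every reported value carries a single rounding. The derived quantities, including totals, the five compositions, LOI, yield, net glass mass, are computed starting from the weights per 671.6 t of glass in full precision, exactly as printed in problem or answer.
Material-by-material LOI:
  Zircon: 111.2 × 0.001100 = 0.1223 t
  TiO2: 97.11 × 0.009900 = 0.9614 t
  Barium carbonate: 99.65 × 0.2230 = 22.22 t
  High-calcium limestone: 51.33 × 0.4395 = 22.56 t
  Wollastonite: 359.3 × 0.003000 = 1.078 t
Total LOI = 46.94 t
Glass = batch − LOI = 718.6 − 46.94 = 671.6 t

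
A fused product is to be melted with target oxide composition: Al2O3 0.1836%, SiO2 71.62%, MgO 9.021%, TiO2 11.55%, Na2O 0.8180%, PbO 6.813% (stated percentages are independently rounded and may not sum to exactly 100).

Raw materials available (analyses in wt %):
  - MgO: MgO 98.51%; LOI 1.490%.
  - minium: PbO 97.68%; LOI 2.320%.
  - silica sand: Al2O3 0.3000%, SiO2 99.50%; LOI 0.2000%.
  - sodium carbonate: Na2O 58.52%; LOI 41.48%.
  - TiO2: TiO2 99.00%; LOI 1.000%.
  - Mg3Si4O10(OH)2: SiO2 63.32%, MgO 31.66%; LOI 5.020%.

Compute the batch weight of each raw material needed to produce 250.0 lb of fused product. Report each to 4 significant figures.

Values along the way are rounded to 4 significant figures wherever printed. Every computation holds full float precision in all steps. Each reported result carries a single rounding; derived quantities are rebuilt from the batch weights for 250.0 lb of glass in exact precision (the six compositions, glass mass, yield, the totals, LOI) precisely as stated by the problem or the answer.
Target masses of each oxide per 250.0 lb fused product:
  Al2O3: 0.1836% × 250.0 = 0.4590 lb
  SiO2: 71.62% × 250.0 = 179.0 lb
  MgO: 9.021% × 250.0 = 22.55 lb
  TiO2: 11.55% × 250.0 = 28.88 lb
  Na2O: 0.8180% × 250.0 = 2.045 lb
  PbO: 6.813% × 250.0 = 17.03 lb
A balance pass over the oxides, per the reported batch figures, per the basis as stated (sums match the target masses modulo rounding of the values):
  Al2O3: 153.0·0.003000 = 0.4590 lb (target 0.4590 lb)
  SiO2: 153.0·0.9950 + 42.35·0.6332 = 179.1 lb (target 179.0 lb)
  MgO: 9.283·0.9851 + 42.35·0.3166 = 22.55 lb (target 22.55 lb)
  TiO2: 29.17·0.9900 = 28.88 lb (target 28.88 lb)
  Na2O: 3.495·0.5852 = 2.045 lb (target 2.045 lb)
  PbO: 17.44·0.9768 = 17.04 lb (target 17.03 lb)
Mass balance on the glass: Σ batch − LOI loss = 250.0 lb (targets for the oxides total 250.0 lb; with the basis standing at 250.0 lb — gaps are rounding artifacts).
Whole-batch sum: Σ batch = 254.7 lb; LOI removed, Σ of batch·LOI: 4.716 lb; yield: glass divided by total = 98.15%.

Batch per 250.0 lb fused product:
  MgO: 9.283 lb
  minium: 17.44 lb
  silica sand: 153.0 lb
  sodium carbonate: 3.495 lb
  TiO2: 29.17 lb
  Mg3Si4O10(OH)2: 42.35 lb
Total batch = 254.7 lb; LOI loss = 4.716 lb; yield = 98.15%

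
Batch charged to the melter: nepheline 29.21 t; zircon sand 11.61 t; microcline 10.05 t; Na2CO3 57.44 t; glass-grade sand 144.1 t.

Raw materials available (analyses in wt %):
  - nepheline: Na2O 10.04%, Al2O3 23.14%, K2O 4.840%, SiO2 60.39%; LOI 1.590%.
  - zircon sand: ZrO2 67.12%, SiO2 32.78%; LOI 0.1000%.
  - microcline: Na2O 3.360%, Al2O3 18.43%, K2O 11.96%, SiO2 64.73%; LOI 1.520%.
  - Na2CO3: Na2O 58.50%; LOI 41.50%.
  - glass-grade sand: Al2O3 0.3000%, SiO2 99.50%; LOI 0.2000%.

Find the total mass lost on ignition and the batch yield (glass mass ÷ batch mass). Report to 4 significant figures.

LOI loss = 24.75 t; glass = 227.7 t; yield = 90.19%

The intermediate values are shown, rounded to 4 significant digits, as written; all arithmetic runs at full precision through the solve; every reported number carries a single rounding — the derived quantities are carried from the weighed amounts per 227.7 t of glass in exact precision (the yield, the totals, net glass mass, the five compositions, LOI), as they appear in the question or the answer.
Ignition loss by material:
  nepheline: 29.21 × 0.01590 = 0.4644 t
  zircon sand: 11.61 × 0.001000 = 0.01161 t
  microcline: 10.05 × 0.01520 = 0.1528 t
  Na2CO3: 57.44 × 0.4150 = 23.84 t
  glass-grade sand: 144.1 × 0.002000 = 0.2882 t
Total LOI = 24.75 t
Glass = batch − LOI = 252.4 − 24.75 = 227.7 t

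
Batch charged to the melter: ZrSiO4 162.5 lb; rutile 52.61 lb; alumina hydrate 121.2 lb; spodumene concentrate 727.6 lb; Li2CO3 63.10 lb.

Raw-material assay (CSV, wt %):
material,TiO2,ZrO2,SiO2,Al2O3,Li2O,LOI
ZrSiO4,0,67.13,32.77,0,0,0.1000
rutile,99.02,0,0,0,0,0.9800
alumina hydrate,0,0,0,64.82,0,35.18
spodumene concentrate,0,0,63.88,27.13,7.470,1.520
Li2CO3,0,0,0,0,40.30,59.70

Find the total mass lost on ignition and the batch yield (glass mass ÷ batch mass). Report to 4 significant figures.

Every computation maintains exact precision in every operation; working values are printed with 4-significant-figure rounding alongside each step — every reported value carries a single rounding. Derived quantities, which include the yield, net glass mass, totals, LOI, the five compositions, are computed at full precision, exactly as printed in question or answer, starting from the weights at 1035 lb of glass.
Ignition loss by material:
  ZrSiO4: 162.5 × 0.001000 = 0.1625 lb
  rutile: 52.61 × 0.009800 = 0.5156 lb
  alumina hydrate: 121.2 × 0.3518 = 42.64 lb
  spodumene concentrate: 727.6 × 0.01520 = 11.06 lb
  Li2CO3: 63.10 × 0.5970 = 37.67 lb
Total LOI = 92.05 lb
Glass = batch − LOI = 1127 − 92.05 = 1035 lb

LOI loss = 92.05 lb; glass = 1035 lb; yield = 91.83%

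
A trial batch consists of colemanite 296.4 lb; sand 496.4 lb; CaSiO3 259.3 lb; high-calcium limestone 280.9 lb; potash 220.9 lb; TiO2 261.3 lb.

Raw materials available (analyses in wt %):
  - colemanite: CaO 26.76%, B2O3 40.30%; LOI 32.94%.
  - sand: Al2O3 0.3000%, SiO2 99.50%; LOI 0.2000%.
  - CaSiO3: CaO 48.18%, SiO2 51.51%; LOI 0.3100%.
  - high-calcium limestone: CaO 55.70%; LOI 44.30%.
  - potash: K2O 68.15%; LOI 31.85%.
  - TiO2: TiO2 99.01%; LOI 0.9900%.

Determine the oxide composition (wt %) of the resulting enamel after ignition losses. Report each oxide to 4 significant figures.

Glass mass = 1518 lb (batch 1815 − LOI 296.8).
Composition: K2O 9.915%, CaO 23.76%, TiO2 17.04%, Al2O3 0.09808%, B2O3 7.867%, SiO2 41.33%

Working values are shown rounded to four significant digits as written. Every computation runs at full float precision throughout. Each reported number includes exactly one rounding — derived quantities (glass mass, the six compositions, the totals, ignition loss, the yield) are computed in full precision using the weight values for 1518 lb of glass, exactly as printed in problem or answer.
Oxide masses out of the charge:
  K2O: 220.9·0.6815 = 150.5 lb
  CaO: 296.4·0.2676 + 259.3·0.4818 + 280.9·0.5570 = 360.7 lb
  TiO2: 261.3·0.9901 = 258.7 lb
  Al2O3: 496.4·0.003000 = 1.489 lb
  B2O3: 296.4·0.4030 = 119.4 lb
  SiO2: 496.4·0.9950 + 259.3·0.5151 = 627.5 lb
LOI: 296.4·0.3294 + 496.4·0.002000 + 259.3·0.003100 + 280.9·0.4430 + 220.9·0.3185 + 261.3·0.009900 = 296.8 lb
Resulting glass, batch − LOI: 1815 − 296.8 = 1518 lb (consistent with Σ oxide mass)
wt % = 100 × oxide mass / glass mass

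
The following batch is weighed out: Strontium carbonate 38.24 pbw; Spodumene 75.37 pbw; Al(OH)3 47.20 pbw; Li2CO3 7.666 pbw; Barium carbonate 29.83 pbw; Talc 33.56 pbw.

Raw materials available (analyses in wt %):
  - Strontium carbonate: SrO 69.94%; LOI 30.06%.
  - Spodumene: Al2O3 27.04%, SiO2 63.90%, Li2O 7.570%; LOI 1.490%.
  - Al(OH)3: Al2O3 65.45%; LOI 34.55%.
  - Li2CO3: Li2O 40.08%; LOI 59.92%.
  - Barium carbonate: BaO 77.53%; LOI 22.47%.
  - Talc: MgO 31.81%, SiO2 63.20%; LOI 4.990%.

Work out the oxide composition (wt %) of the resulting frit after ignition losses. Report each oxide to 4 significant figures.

Full precision is held through every step; intermediates are displayed rounded to 4 significant digits alongside each step — every reported result is rounded once only — the derived quantities (glass mass, yield, LOI, six oxide percentages, totals) are rebuilt from the batch weights at 190.0 pbw of glass in full float precision exactly as shown in either problem or answer.
Oxide masses out of the charge:
  BaO: 29.83·0.7753 = 23.13 pbw
  MgO: 33.56·0.3181 = 10.68 pbw
  Al2O3: 75.37·0.2704 + 47.20·0.6545 = 51.27 pbw
  SiO2: 75.37·0.6390 + 33.56·0.6320 = 69.37 pbw
  SrO: 38.24·0.6994 = 26.75 pbw
  Li2O: 75.37·0.07570 + 7.666·0.4008 = 8.778 pbw
LOI: 38.24·0.3006 + 75.37·0.01490 + 47.20·0.3455 + 7.666·0.5992 + 29.83·0.2247 + 33.56·0.04990 = 41.90 pbw
Glass = total batch minus LOI = 231.9 − 41.90 = 190.0 pbw (= Σ oxide masses)
wt % = 100 × oxide mass / glass mass

Glass mass = 190.0 pbw (batch 231.9 − LOI 41.90).
Composition: BaO 12.17%, MgO 5.620%, Al2O3 26.99%, SiO2 36.52%, SrO 14.08%, Li2O 4.621%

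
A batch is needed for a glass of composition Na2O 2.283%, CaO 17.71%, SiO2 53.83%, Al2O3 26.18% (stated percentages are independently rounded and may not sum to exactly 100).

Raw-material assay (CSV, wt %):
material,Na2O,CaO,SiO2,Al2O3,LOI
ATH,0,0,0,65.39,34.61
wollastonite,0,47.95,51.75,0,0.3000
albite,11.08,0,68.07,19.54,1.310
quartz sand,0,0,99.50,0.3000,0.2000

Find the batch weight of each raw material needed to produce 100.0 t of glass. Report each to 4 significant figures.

Batch per 100.0 t glass:
  ATH: 33.78 t
  wollastonite: 36.93 t
  albite: 20.60 t
  quartz sand: 20.79 t
Total batch = 112.1 t; LOI loss = 12.11 t; yield = 89.19%

In-progress results are shown (rounded to 4 significant figures) alongside each step; each numeric step maintains full float precision at all times — every reported number takes exactly one rounding — the derived quantities (the totals, glass mass, ignition loss, yield, four oxide percentages) are carried starting from the weights on 100.0 t of glass in exact precision exactly as shown in the question or the answer.
Oxide-by-oxide targets in 100.0 t glass:
  Na2O: 2.283% × 100.0 = 2.283 t
  CaO: 17.71% × 100.0 = 17.71 t
  SiO2: 53.83% × 100.0 = 53.83 t
  Al2O3: 26.18% × 100.0 = 26.18 t
Per-oxide balance check from the weights as reported, per the basis as stated (summed amounts equal target values inside rounding margins):
  Na2O: 20.60·0.1108 = 2.282 t (target 2.283 t)
  CaO: 36.93·0.4795 = 17.71 t (target 17.71 t)
  SiO2: 36.93·0.5175 + 20.60·0.6807 + 20.79·0.9950 = 53.82 t (target 53.83 t)
  Al2O3: 33.78·0.6539 + 20.60·0.1954 + 20.79·0.003000 = 26.18 t (target 26.18 t)
Consistency of the glass mass: the batch minus its LOI: 99.99 t (targets for the oxides total 100.0 t; with the basis standing at 100.0 t — any gap is answer rounding).
Adding the batch up: Σ batch = 112.1 t; loss to ignition Σ batch·LOI = 12.11 t; the yield ratio, glass ÷ batch: 89.19%.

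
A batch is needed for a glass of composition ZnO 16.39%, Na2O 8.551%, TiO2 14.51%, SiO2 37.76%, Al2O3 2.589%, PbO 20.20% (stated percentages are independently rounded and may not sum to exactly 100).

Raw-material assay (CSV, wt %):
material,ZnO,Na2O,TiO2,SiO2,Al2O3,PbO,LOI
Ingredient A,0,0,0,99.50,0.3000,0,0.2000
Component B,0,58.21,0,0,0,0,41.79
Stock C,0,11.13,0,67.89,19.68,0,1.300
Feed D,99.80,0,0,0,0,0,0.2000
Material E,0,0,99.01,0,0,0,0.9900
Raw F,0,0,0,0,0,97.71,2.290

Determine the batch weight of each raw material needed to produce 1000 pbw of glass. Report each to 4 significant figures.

All arithmetic holds exact precision through the solve; the intermediate values are shown with 4-significant-figure rounding alongside each step; every reported value is rounded once only; derived quantities are re-derived from the weighed amounts per 1000 pbw of glass in exact precision (the yield, glass mass, totals, LOI, the six compositions), exactly as printed in problem or answer.
Oxide mass targets, per 1000 pbw glass:
  ZnO: 16.39% × 1000 = 163.9 pbw
  Na2O: 8.551% × 1000 = 85.51 pbw
  TiO2: 14.51% × 1000 = 145.1 pbw
  SiO2: 37.76% × 1000 = 377.6 pbw
  Al2O3: 2.589% × 1000 = 25.89 pbw
  PbO: 20.20% × 1000 = 202.0 pbw
Per-oxide balance check working from each reported weight, relative to the basis at hand (sums match the target masses up to rounding of the answer):
  ZnO: 164.2·0.9980 = 163.9 pbw (target 163.9 pbw)
  Na2O: 122.6·0.5821 + 127.1·0.1113 = 85.51 pbw (target 85.51 pbw)
  TiO2: 146.6·0.9901 = 145.1 pbw (target 145.1 pbw)
  SiO2: 292.8·0.9950 + 127.1·0.6789 = 377.6 pbw (target 377.6 pbw)
  Al2O3: 292.8·0.003000 + 127.1·0.1968 = 25.89 pbw (target 25.89 pbw)
  PbO: 206.7·0.9771 = 202.0 pbw (target 202.0 pbw)
Glass-mass bookkeeping: total charge less LOI = 1000 pbw (the Σ of target masses is 1000 pbw; with the basis standing at 1000 pbw — gaps are rounding artifacts).
Adding the batch up: Σ batch = 1060 pbw; loss to ignition Σ batch·LOI = 59.99 pbw; glass ÷ batch gives a yield of 94.34%.

Batch per 1000 pbw glass:
  Ingredient A: 292.8 pbw
  Component B: 122.6 pbw
  Stock C: 127.1 pbw
  Feed D: 164.2 pbw
  Material E: 146.6 pbw
  Raw F: 206.7 pbw
Total batch = 1060 pbw; LOI loss = 59.99 pbw; yield = 94.34%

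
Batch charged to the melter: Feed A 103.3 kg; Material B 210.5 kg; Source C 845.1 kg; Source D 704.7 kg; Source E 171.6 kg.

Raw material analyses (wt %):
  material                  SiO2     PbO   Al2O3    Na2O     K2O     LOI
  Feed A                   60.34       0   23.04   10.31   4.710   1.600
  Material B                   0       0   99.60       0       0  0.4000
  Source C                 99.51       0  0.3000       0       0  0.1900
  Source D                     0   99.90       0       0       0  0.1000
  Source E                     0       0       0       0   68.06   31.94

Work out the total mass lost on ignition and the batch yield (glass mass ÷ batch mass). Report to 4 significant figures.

LOI loss = 59.61 kg; glass = 1976 kg; yield = 97.07%

Intermediates are shown (rounded to 4 significant figures) across the worked steps; all internal work keeps full precision end to end; every reported figure is rounded just once; the derived quantities (the five compositions, net glass mass, yield, ignition loss, the totals) are rebuilt starting from the weights for 1976 kg of glass in exact precision as given in the problem or the answer.
Loss on ignition, line by line:
  Feed A: 103.3 × 0.01600 = 1.653 kg
  Material B: 210.5 × 0.004000 = 0.8420 kg
  Source C: 845.1 × 0.001900 = 1.606 kg
  Source D: 704.7 × 0.001000 = 0.7047 kg
  Source E: 171.6 × 0.3194 = 54.81 kg
Total LOI = 59.61 kg
Glass = batch − LOI = 2035 − 59.61 = 1976 kg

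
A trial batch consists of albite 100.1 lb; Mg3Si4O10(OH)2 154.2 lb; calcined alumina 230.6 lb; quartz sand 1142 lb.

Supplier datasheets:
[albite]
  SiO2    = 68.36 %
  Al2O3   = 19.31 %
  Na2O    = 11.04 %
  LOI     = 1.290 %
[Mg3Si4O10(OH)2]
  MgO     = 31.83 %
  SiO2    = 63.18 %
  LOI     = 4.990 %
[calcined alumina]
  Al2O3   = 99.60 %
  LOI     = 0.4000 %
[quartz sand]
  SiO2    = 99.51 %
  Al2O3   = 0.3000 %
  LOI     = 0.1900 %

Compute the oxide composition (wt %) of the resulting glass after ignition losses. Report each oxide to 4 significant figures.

Glass mass = 1615 lb (batch 1627 − LOI 12.08).
Composition: MgO 3.039%, SiO2 80.64%, Al2O3 15.63%, Na2O 0.6844%

All internal work runs at full float precision through the solve; values along the way are displayed, with 4-significant-digit rounding, within the worked lines — every reported number is rounded exactly once; derived quantities are recomputed at full float precision (the yield, the totals, LOI, the four compositions, glass mass) using the weight values on 1615 lb of glass, as quoted within the problem or answer text.
Mass of each oxide from the mix:
  MgO: 154.2·0.3183 = 49.08 lb
  SiO2: 100.1·0.6836 + 154.2·0.6318 + 1142·0.9951 = 1302 lb
  Al2O3: 100.1·0.1931 + 230.6·0.9960 + 1142·0.003000 = 252.4 lb
  Na2O: 100.1·0.1104 = 11.05 lb
LOI: 100.1·0.01290 + 154.2·0.04990 + 230.6·0.004000 + 1142·0.001900 = 12.08 lb
batch − LOI leaves glass = 1627 − 12.08 = 1615 lb (matching Σ of the oxides)
wt % = oxide mass / glass mass × 100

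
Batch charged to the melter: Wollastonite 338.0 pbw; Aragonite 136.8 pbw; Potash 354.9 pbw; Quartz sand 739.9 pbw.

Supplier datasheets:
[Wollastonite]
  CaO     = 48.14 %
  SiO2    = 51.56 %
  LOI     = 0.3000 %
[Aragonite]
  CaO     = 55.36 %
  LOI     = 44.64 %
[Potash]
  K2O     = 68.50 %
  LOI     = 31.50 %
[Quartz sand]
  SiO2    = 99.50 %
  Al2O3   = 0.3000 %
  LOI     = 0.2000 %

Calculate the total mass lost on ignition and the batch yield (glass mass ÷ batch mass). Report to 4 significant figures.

Mid-chain values are printed rounded to four significant digits when written out — all arithmetic carries exact precision all the way through; each reported figure includes exactly one rounding; all derived quantities are rebuilt in full precision (the yield, glass mass, the four compositions, totals, LOI) from the weighed amounts at 1394 pbw of glass, precisely as stated by either problem or answer.
Per-material ignition loss:
  Wollastonite: 338.0 × 0.003000 = 1.014 pbw
  Aragonite: 136.8 × 0.4464 = 61.07 pbw
  Potash: 354.9 × 0.3150 = 111.8 pbw
  Quartz sand: 739.9 × 0.002000 = 1.480 pbw
Total LOI = 175.4 pbw
Glass = batch − LOI = 1570 − 175.4 = 1394 pbw

LOI loss = 175.4 pbw; glass = 1394 pbw; yield = 88.83%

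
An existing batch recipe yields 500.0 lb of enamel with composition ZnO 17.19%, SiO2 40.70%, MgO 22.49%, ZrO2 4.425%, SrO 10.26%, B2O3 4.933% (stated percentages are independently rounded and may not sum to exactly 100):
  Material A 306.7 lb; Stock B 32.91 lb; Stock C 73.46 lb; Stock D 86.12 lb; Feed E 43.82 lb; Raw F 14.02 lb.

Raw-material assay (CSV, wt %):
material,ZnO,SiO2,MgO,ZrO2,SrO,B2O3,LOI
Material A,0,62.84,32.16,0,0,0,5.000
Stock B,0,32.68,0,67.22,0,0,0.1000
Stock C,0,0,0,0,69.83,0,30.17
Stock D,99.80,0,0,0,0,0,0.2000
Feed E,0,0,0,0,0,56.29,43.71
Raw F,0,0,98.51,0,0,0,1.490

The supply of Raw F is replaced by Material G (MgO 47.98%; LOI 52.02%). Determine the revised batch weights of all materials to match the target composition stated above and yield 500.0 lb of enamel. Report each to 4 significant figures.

Revised batch per 500.0 lb enamel:
  Material A: 306.7 lb
  Stock B: 32.91 lb
  Stock C: 73.46 lb
  Stock D: 86.12 lb
  Feed E: 43.82 lb
  Material G: 28.78 lb
Total batch = 571.8 lb; LOI loss = 71.83 lb

Working values appear (rounded to 4 significant digits) across the worked steps; the working math holds exact precision at each step. Exactly one rounding is applied to each reported figure. Derived quantities are computed starting from the weights per 500.0 lb of glass in full precision (ignition loss, net glass mass, the six compositions, the yield, totals) as given in problem or answer.
The oxide mass targets at 500.0 lb enamel:
  ZnO: 17.19% × 500.0 = 85.95 lb
  SiO2: 40.70% × 500.0 = 203.5 lb
  MgO: 22.49% × 500.0 = 112.4 lb
  ZrO2: 4.425% × 500.0 = 22.12 lb
  SrO: 10.26% × 500.0 = 51.30 lb
  B2O3: 4.933% × 500.0 = 24.66 lb
Checking each oxide sum on the weights just shown, at the basis given (sum by sum, the targets are met inside rounding margins):
  ZnO: 86.12·0.9980 = 85.95 lb (target 85.95 lb)
  SiO2: 306.7·0.6284 + 32.91·0.3268 = 203.5 lb (target 203.5 lb)
  MgO: 306.7·0.3216 + 28.78·0.4798 = 112.4 lb (target 112.4 lb)
  ZrO2: 32.91·0.6722 = 22.12 lb (target 22.12 lb)
  SrO: 73.46·0.6983 = 51.30 lb (target 51.30 lb)
  B2O3: 43.82·0.5629 = 24.67 lb (target 24.66 lb)
Glass-mass closure: batch Σ − ignition loss = 500.0 lb (the Σ of target masses is 500.0 lb; versus the stated basis of 500.0 lb — gaps are rounding artifacts).
Whole-batch sum: Σ batch = 571.8 lb; LOI removed, Σ of batch·LOI: 71.83 lb; glass ÷ batch gives a yield of 87.44%.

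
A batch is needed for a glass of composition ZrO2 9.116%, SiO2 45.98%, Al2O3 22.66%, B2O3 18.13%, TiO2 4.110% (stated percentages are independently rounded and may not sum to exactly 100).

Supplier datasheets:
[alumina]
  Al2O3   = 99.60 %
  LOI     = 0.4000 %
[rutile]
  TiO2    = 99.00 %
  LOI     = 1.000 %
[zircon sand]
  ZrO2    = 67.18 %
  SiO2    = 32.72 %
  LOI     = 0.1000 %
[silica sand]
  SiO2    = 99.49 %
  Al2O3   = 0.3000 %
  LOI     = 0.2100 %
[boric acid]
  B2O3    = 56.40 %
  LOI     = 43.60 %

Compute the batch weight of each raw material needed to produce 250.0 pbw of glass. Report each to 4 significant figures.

The whole derivation holds exact precision at all times — working values are printed rounded off to 4 significant digits as written — every reported result is rounded only once. All derived quantities (yield, LOI, the totals, five oxide percentages, net glass mass) are rebuilt from the batch weights for 250.0 pbw of glass at full float precision, exactly as printed in the question or the answer.
Target oxide masses per 250.0 pbw glass:
  ZrO2: 9.116% × 250.0 = 22.79 pbw
  SiO2: 45.98% × 250.0 = 115.0 pbw
  Al2O3: 22.66% × 250.0 = 56.65 pbw
  B2O3: 18.13% × 250.0 = 45.32 pbw
  TiO2: 4.110% × 250.0 = 10.28 pbw
Checking each oxide sum with the batch weights as given, for the quoted basis mass (oxide sums agree with the targets modulo rounding of the values):
  ZrO2: 33.92·0.6718 = 22.79 pbw (target 22.79 pbw)
  SiO2: 33.92·0.3272 + 104.4·0.9949 = 115.0 pbw (target 115.0 pbw)
  Al2O3: 56.56·0.9960 + 104.4·0.003000 = 56.65 pbw (target 56.65 pbw)
  B2O3: 80.36·0.5640 = 45.32 pbw (target 45.32 pbw)
  TiO2: 10.38·0.9900 = 10.28 pbw (target 10.28 pbw)
Consistency of the glass mass: Σ batch − LOI loss = 250.0 pbw (oxide target masses add up to 250.0 pbw; versus the stated basis of 250.0 pbw — deltas are rounding alone).
Adding the batch up: Σ batch = 285.6 pbw; LOI loss = Σ batch·LOI = 35.62 pbw; as yield: glass ÷ batch → 87.53%.

Batch per 250.0 pbw glass:
  alumina: 56.56 pbw
  rutile: 10.38 pbw
  zircon sand: 33.92 pbw
  silica sand: 104.4 pbw
  boric acid: 80.36 pbw
Total batch = 285.6 pbw; LOI loss = 35.62 pbw; yield = 87.53%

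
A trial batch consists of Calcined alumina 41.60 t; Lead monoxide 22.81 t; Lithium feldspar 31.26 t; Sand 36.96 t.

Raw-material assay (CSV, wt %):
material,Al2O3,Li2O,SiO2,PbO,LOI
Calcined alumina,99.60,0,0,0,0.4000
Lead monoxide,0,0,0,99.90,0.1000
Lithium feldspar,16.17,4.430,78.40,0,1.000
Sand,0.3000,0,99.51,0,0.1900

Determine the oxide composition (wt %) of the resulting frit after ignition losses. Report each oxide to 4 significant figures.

All arithmetic carries full precision in all steps — the intermediate values are displayed rounded to four significant figures between the steps; every reported result carries a single rounding — derived quantities (yield, four oxide percentages, ignition loss, net glass mass, the totals) are rebuilt in full float precision starting from the weights per 132.1 t of glass, as they appear in the problem or answer text.
Oxide-by-oxide delivered mass:
  Al2O3: 41.60·0.9960 + 31.26·0.1617 + 36.96·0.003000 = 46.60 t
  Li2O: 31.26·0.04430 = 1.385 t
  SiO2: 31.26·0.7840 + 36.96·0.9951 = 61.29 t
  PbO: 22.81·0.9990 = 22.79 t
LOI: 41.60·0.004000 + 22.81·0.001000 + 31.26·0.01000 + 36.96·0.001900 = 0.5720 t
batch − LOI leaves glass = 132.6 − 0.5720 = 132.1 t (consistent with Σ oxide mass)
wt % = oxide mass / glass mass × 100

Glass mass = 132.1 t (batch 132.6 − LOI 0.5720).
Composition: Al2O3 35.29%, Li2O 1.049%, SiO2 46.41%, PbO 17.26%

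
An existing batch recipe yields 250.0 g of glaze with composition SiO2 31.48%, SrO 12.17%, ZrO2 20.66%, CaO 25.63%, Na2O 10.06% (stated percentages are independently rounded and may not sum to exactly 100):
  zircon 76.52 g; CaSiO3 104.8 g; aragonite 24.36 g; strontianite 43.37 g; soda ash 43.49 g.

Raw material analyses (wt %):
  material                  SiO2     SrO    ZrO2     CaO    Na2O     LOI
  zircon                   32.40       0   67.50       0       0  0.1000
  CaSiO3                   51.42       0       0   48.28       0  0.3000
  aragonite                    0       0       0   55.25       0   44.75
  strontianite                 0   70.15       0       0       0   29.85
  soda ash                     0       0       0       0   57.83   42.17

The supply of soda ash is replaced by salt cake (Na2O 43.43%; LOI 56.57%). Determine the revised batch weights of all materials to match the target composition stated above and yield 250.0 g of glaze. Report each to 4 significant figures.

Revised batch per 250.0 g glaze:
  zircon: 76.52 g
  CaSiO3: 104.8 g
  aragonite: 24.36 g
  strontianite: 43.37 g
  salt cake: 57.91 g
Total batch = 307.0 g; LOI loss = 57.00 g

All internal work holds full precision in all steps. The intermediate values are displayed, rounded to four significant figures, when written out — each reported number undergoes a single rounding — all derived quantities, which include LOI, totals, the five compositions, yield, net glass mass, are re-derived in full precision, as set out in question or answer, from the weighed amounts for 250.0 g of glass.
Oxide mass targets, per 250.0 g glaze:
  SiO2: 31.48% × 250.0 = 78.70 g
  SrO: 12.17% × 250.0 = 30.42 g
  ZrO2: 20.66% × 250.0 = 51.65 g
  CaO: 25.63% × 250.0 = 64.08 g
  Na2O: 10.06% × 250.0 = 25.15 g
Sums-versus-targets review applying the batch weights above, versus the basis set out (delivered sums recover each target up to rounding of the answer):
  SiO2: 76.52·0.3240 + 104.8·0.5142 = 78.68 g (target 78.70 g)
  SrO: 43.37·0.7015 = 30.42 g (target 30.42 g)
  ZrO2: 76.52·0.6750 = 51.65 g (target 51.65 g)
  CaO: 104.8·0.4828 + 24.36·0.5525 = 64.06 g (target 64.08 g)
  Na2O: 57.91·0.4343 = 25.15 g (target 25.15 g)
Consistency of the glass mass: total batch − LOI = 250.0 g (targets for the oxides total 250.0 g; against the stated basis, 250.0 g — rounding explains the deltas).
Summing the batch: Σ batch = 307.0 g; Σ batch·LOI gives LOI loss = 57.00 g; glass ÷ batch gives a yield of 81.43%.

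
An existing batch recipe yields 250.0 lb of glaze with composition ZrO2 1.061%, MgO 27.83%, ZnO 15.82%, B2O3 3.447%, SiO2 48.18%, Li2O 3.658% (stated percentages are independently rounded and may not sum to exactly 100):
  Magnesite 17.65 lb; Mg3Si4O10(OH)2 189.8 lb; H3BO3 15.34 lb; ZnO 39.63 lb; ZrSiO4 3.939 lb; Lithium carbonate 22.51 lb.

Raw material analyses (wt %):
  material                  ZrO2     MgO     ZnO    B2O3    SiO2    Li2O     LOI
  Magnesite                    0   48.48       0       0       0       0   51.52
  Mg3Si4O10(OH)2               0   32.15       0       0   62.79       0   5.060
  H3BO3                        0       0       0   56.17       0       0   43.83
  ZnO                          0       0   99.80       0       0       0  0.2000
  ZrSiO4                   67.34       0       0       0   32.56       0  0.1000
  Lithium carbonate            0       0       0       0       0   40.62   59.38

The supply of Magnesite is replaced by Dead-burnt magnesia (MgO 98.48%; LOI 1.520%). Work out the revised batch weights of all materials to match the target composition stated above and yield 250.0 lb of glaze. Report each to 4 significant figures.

In-progress results appear rounded to four significant digits across the worked steps; all internal work runs at full precision all the way through — exactly one rounding goes into every reported figure. All derived quantities (totals, the six compositions, the yield, ignition loss, glass mass) are re-derived in full precision from the batch weights per 250.0 lb of glass as written in either problem or answer.
Per-oxide target masses for 250.0 lb glaze:
  ZrO2: 1.061% × 250.0 = 2.652 lb
  MgO: 27.83% × 250.0 = 69.58 lb
  ZnO: 15.82% × 250.0 = 39.55 lb
  B2O3: 3.447% × 250.0 = 8.618 lb
  SiO2: 48.18% × 250.0 = 120.4 lb
  Li2O: 3.658% × 250.0 = 9.145 lb
Checking each oxide sum per the reported batch figures, per the basis as stated (summed amounts equal target values once rounding is allowed for):
  ZrO2: 3.939·0.6734 = 2.653 lb (target 2.652 lb)
  MgO: 8.690·0.9848 + 189.8·0.3215 = 69.58 lb (target 69.58 lb)
  ZnO: 39.63·0.9980 = 39.55 lb (target 39.55 lb)
  B2O3: 15.34·0.5617 = 8.616 lb (target 8.618 lb)
  SiO2: 189.8·0.6279 + 3.939·0.3256 = 120.5 lb (target 120.4 lb)
  Li2O: 22.51·0.4062 = 9.144 lb (target 9.145 lb)
Glass-mass bookkeeping: batch total minus LOI = 250.0 lb (summing oxide targets gives 250.0 lb; against the stated basis, 250.0 lb — a pure rounding effect).
Summing the batch: Σ batch = 279.9 lb; loss to ignition Σ batch·LOI = 29.91 lb; glass ÷ batch gives a yield of 89.31%.

Revised batch per 250.0 lb glaze:
  Dead-burnt magnesia: 8.690 lb
  Mg3Si4O10(OH)2: 189.8 lb
  H3BO3: 15.34 lb
  ZnO: 39.63 lb
  ZrSiO4: 3.939 lb
  Lithium carbonate: 22.51 lb
Total batch = 279.9 lb; LOI loss = 29.91 lb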